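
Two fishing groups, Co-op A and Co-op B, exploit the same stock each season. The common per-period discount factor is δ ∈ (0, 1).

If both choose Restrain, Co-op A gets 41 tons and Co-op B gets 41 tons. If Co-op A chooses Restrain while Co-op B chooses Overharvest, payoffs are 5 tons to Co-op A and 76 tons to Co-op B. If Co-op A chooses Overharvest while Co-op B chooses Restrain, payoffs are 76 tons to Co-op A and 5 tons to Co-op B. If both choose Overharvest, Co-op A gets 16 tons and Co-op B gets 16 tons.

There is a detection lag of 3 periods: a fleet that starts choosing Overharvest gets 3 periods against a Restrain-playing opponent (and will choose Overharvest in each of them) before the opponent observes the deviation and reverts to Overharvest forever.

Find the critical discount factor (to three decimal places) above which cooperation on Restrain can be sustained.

A deviator earns 76 for 3 periods, then 16 forever; cooperating earns 41 forever. Multiplying the IC by (1−δ):
41 ≥ 76(1−δ^3) + 16δ^3, so 60·δ^3 ≥ 35 and δ^3 ≥ 7/12.
δ ≥ (7/12)^(1/3) ≈ 0.836.

0.836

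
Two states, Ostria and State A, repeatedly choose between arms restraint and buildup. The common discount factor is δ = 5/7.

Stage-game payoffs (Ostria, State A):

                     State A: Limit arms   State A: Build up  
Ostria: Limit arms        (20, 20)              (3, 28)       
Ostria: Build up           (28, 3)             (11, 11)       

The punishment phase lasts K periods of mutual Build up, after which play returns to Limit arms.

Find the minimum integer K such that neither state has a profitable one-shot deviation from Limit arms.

2

No profitable deviation requires (20−11)(δ+…+δ^K) ≥ 28−20, i.e. δ+…+δ^K ≥ 8/9 ≈ 0.8889.
With δ = 5/7, the partial sums are K=1: 0.7143, K=2: 1.2245.
K = 2 is the first length at which the sum reaches 0.8889.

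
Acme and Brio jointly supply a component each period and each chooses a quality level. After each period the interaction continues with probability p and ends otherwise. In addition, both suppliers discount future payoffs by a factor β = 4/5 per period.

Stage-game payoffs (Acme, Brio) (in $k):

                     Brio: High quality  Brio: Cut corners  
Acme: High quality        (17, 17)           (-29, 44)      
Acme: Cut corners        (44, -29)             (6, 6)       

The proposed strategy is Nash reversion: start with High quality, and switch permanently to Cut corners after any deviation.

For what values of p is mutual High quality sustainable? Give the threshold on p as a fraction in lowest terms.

135/152

Expected continuation weight on next period's payoff is β·p = 4/5·p, which plays the role of the discount factor.
Cooperation requires 4/5·p ≥ (44−17)/(44−6) = 27/38, hence p ≥ 135/152.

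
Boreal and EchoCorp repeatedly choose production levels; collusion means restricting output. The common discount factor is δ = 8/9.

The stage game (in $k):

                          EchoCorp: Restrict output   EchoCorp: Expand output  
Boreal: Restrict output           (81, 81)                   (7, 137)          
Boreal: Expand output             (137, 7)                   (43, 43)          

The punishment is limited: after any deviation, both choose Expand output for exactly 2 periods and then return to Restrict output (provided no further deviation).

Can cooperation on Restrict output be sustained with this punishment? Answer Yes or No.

Yes

Comparing payoff streams over the 3 periods until play realigns: cooperate → 81(1+δ+…+δ^2); deviate → 137 + 43(δ+…+δ^2).
Cooperation is sustained iff (81−43)(δ+…+δ^2) ≥ 137−81.
δ+…+δ^2 = 8/9·(1−(8/9)^2)/(1−8/9) = 1.6790, and (137−81)/(81−43) = 1.4737.
1.6790 ≥ 1.4737, so cooperation is sustainable.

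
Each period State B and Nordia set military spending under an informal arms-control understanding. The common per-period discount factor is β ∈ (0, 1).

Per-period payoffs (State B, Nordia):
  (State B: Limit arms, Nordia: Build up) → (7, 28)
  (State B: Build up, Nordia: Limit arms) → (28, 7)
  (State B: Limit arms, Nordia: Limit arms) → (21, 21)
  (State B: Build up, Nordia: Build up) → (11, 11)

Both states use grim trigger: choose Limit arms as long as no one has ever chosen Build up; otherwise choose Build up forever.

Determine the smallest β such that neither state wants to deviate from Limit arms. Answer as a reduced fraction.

21/(1−β) ≥ 28 + 11β/(1−β)
21 ≥ 28 − 17β
β ≥ 7/17.

7/17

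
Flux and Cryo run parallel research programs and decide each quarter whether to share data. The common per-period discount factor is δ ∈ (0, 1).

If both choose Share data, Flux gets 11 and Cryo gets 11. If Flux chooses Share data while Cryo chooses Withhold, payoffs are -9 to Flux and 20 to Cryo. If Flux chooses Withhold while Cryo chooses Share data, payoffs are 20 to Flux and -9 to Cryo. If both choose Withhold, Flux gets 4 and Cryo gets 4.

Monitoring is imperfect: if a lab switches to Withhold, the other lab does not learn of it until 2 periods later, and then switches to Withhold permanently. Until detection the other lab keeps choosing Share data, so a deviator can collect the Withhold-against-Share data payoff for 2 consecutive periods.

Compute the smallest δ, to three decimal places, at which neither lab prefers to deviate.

Deviating for the 2 undetected periods gains 20−11 = 9 per period over cooperation, then loses 11−4 = 7 per period forever once punishment starts.
Gain: 9(1 + δ + … + δ^1); loss: 7·δ^2/(1−δ).
No profitable deviation ⇔ 9(1−δ^2) ≤ 7·δ^2, i.e. δ^2 ≥ 9/(9+7) = 9/16.
Hence δ ≥ (9/16)^(1/2) ≈ 0.750.

0.750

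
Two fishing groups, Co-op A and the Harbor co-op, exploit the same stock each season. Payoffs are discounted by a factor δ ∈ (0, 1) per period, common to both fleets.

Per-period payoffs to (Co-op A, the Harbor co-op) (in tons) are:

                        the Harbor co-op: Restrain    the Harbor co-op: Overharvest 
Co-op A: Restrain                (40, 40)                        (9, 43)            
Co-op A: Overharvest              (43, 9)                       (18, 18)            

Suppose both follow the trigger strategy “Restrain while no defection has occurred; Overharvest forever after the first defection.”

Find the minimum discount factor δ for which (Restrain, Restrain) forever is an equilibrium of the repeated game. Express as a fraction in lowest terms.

3/25

Under grim trigger the critical discount factor is (T−C)/(T−P) with T = 43, C = 40, P = 18.
δ* = (43−40)/(43−18) = 3/25.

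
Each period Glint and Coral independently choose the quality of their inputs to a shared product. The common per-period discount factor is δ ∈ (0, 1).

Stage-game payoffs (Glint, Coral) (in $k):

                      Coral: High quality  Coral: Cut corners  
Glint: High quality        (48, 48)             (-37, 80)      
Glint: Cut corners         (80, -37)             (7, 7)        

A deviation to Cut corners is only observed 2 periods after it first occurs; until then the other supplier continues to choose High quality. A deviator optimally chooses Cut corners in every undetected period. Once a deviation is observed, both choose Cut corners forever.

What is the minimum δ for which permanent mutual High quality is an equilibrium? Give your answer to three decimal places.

Deviating for the 2 undetected periods gains 80−48 = 32 per period over cooperation, then loses 48−7 = 41 per period forever once punishment starts.
Gain: 32(1 + δ + … + δ^1); loss: 41·δ^2/(1−δ).
No profitable deviation ⇔ 32(1−δ^2) ≤ 41·δ^2, i.e. δ^2 ≥ 32/(32+41) = 32/73.
Hence δ ≥ (32/73)^(1/2) ≈ 0.662.

0.662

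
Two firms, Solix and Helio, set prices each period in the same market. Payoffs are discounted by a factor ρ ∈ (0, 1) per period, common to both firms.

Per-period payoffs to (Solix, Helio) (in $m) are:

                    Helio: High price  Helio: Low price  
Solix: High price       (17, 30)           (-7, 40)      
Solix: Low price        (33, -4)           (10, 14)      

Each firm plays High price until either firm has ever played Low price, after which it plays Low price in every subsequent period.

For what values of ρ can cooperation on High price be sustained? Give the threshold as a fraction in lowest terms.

16/23

Solix's threshold: (33−17)/(33−10) = 16/23.
Helio's threshold: (40−30)/(40−14) = 5/13.
16/23 > 5/13, so Solix binds and ρ* = 16/23.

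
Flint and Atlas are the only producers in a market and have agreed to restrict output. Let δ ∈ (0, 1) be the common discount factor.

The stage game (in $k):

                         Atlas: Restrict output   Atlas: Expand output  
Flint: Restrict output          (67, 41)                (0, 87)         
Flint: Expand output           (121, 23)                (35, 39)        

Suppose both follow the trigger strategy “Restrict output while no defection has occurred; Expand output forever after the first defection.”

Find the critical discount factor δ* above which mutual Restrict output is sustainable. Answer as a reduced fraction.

Flint: cooperation gives 67 each period; deviation gives 121 once then 35 forever.
  67/(1−δ) ≥ 121 + 35δ/(1−δ) ⇒ δ ≥ 54/86 = 27/43.
Atlas: cooperation gives 41 each period; deviation gives 87 once then 39 forever.
  δ ≥ 46/48 = 23/24.
Both must hold, so the binding constraint is Atlas's: δ ≥ 23/24.

23/24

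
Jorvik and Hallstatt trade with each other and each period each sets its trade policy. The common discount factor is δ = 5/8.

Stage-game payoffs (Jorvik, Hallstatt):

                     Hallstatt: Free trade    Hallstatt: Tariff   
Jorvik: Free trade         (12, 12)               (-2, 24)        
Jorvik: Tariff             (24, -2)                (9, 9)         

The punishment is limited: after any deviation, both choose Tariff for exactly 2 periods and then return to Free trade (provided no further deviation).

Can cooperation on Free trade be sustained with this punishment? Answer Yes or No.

No

IC: δ+…+δ^2 ≥ (24−12)/(12−9) = 4.
At δ = 5/8: partial sum = 1.0156 < 4.0000. Cooperation not sustainable.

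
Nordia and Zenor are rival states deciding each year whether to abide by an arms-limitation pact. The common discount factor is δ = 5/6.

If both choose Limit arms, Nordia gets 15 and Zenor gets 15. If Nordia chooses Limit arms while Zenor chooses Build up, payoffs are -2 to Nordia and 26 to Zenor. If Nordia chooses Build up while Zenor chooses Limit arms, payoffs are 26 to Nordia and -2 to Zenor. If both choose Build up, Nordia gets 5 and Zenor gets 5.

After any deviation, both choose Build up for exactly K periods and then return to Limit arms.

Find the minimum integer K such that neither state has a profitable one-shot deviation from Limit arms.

Need Σ_{k=1}^{K} δ^k ≥ (26−15)/(15−5) = 1.1000 at δ = 5/6.
At K = 1 the sum is 0.8333 < 1.1000; at K = 2 it is 1.5278 ≥ 1.1000.
So the minimum punishment length is K = 2.

2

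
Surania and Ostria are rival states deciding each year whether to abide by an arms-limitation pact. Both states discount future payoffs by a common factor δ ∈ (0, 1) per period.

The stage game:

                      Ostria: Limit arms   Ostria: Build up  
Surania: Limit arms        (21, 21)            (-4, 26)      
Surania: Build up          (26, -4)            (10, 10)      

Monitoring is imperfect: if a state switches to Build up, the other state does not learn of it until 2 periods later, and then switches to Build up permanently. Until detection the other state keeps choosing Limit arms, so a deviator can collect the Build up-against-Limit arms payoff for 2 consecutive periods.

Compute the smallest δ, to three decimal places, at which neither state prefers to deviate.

0.559

Deviating for the 2 undetected periods gains 26−21 = 5 per period over cooperation, then loses 21−10 = 11 per period forever once punishment starts.
Gain: 5(1 + δ + … + δ^1); loss: 11·δ^2/(1−δ).
No profitable deviation ⇔ 5(1−δ^2) ≤ 11·δ^2, i.e. δ^2 ≥ 5/(5+11) = 5/16.
Hence δ ≥ (5/16)^(1/2) ≈ 0.559.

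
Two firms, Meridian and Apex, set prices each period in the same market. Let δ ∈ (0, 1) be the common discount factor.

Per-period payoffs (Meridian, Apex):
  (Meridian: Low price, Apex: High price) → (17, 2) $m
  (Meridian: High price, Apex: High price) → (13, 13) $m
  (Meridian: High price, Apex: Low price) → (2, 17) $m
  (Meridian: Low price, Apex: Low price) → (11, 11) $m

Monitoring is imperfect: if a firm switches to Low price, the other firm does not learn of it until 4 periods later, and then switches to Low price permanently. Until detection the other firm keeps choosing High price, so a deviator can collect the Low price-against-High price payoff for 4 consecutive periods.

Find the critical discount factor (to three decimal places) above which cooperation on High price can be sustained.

The best deviation is to choose Low price for all 4 undetected periods, earning 17 each, then 11 forever once detected.
Deviation value: 17(1−δ^4)/(1−δ) + 11δ^4/(1−δ); cooperation value: 13/(1−δ).
IC: 13 ≥ 17(1−δ^4) + 11δ^4 = 17 − 6δ^4.
So δ^4 ≥ 4/6 = 2/3, giving δ ≥ (2/3)^(1/4) ≈ 0.904.

0.904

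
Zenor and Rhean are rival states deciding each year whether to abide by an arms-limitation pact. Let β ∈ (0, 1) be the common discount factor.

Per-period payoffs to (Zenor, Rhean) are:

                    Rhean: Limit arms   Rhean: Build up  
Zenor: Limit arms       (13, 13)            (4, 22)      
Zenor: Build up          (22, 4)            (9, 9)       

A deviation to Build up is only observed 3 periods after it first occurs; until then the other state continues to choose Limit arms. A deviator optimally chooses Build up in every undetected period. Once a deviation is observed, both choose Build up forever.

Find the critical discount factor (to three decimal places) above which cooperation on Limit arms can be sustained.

Deviating for the 3 undetected periods gains 22−13 = 9 per period over cooperation, then loses 13−9 = 4 per period forever once punishment starts.
Gain: 9(1 + β + … + β^2); loss: 4·β^3/(1−β).
No profitable deviation ⇔ 9(1−β^3) ≤ 4·β^3, i.e. β^3 ≥ 9/(9+4) = 9/13.
Hence β ≥ (9/13)^(1/3) ≈ 0.885.

0.885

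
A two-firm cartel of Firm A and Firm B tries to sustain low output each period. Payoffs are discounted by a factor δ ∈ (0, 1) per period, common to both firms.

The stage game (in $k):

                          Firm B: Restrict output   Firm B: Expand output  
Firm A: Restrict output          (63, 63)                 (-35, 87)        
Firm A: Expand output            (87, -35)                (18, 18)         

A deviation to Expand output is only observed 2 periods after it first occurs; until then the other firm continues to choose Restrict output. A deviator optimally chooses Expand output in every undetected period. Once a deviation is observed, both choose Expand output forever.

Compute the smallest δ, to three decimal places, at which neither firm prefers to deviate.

0.590

The best deviation is to choose Expand output for all 2 undetected periods, earning 87 each, then 18 forever once detected.
Deviation value: 87(1−δ^2)/(1−δ) + 18δ^2/(1−δ); cooperation value: 63/(1−δ).
IC: 63 ≥ 87(1−δ^2) + 18δ^2 = 87 − 69δ^2.
So δ^2 ≥ 24/69 = 8/23, giving δ ≥ (8/23)^(1/2) ≈ 0.590.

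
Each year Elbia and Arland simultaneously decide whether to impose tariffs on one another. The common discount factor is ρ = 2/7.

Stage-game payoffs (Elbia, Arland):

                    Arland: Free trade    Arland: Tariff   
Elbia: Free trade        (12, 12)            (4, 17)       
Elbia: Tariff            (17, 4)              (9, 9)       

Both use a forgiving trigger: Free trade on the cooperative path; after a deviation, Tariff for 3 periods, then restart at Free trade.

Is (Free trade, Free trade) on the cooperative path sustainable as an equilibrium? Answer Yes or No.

Comparing payoff streams over the 4 periods until play realigns: cooperate → 12(1+ρ+…+ρ^3); deviate → 17 + 9(ρ+…+ρ^3).
Cooperation is sustained iff (12−9)(ρ+…+ρ^3) ≥ 17−12.
ρ+…+ρ^3 = 2/7·(1−(2/7)^3)/(1−2/7) = 0.3907, and (17−12)/(12−9) = 1.6667.
0.3907 < 1.6667, so cooperation is not sustainable.

No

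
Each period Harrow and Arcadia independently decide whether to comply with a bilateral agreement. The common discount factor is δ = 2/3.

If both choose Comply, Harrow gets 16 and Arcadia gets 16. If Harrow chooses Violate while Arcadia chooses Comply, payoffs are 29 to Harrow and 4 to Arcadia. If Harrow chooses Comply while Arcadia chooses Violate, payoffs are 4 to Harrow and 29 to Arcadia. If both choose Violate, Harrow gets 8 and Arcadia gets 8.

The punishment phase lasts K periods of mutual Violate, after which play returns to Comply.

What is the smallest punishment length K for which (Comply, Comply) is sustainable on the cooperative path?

5

No profitable deviation requires (16−8)(δ+…+δ^K) ≥ 29−16, i.e. δ+…+δ^K ≥ 13/8 ≈ 1.6250.
With δ = 2/3, the partial sums are K=1: 0.6667, K=2: 1.1111, K=3: 1.4074, K=4: 1.6049, K=5: 1.7366.
K = 5 is the first length at which the sum reaches 1.6250.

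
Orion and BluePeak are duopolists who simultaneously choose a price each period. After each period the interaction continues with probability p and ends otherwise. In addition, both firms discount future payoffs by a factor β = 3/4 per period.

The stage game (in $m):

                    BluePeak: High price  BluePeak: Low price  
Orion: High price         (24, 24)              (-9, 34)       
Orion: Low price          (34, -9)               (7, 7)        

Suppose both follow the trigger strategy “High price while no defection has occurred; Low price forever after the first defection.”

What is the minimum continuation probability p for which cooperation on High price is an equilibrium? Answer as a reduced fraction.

Expected continuation weight on next period's payoff is β·p = 3/4·p, which plays the role of the discount factor.
Cooperation requires 3/4·p ≥ (34−24)/(34−7) = 10/27, hence p ≥ 40/81.

40/81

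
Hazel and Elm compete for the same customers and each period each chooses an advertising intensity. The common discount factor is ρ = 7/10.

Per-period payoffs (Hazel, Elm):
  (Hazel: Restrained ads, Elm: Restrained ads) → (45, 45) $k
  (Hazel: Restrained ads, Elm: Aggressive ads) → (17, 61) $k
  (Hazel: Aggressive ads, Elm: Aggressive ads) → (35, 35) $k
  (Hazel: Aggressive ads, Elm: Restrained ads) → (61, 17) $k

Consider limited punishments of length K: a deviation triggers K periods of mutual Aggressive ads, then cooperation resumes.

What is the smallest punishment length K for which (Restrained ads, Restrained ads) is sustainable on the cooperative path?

4

IC: ρ(1−ρ^K)/(1−ρ) ≥ (61−45)/(45−35) = 8/5.
With ρ = 7/10: need 1 − ρ^K ≥ 8/5·(1−7/10)/(7/10), i.e. ρ^K ≤ 0.3143.
Since (7/10)^3 = 0.3430 and (7/10)^4 = 0.2401, the smallest such K is 4.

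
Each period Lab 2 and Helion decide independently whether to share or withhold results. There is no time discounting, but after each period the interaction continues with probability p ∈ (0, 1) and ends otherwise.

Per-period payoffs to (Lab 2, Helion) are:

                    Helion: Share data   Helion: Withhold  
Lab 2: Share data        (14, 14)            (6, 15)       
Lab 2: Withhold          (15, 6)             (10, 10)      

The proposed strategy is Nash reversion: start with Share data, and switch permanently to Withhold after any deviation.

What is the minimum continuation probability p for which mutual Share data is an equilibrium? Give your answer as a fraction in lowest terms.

Expected cooperation value is 14 + p·14 + p²·14 + … = 14/(1−p); deviation gives 15 + p·10/(1−p).
14 ≥ 15(1−p) + 10p ⇒ 5p ≥ 1 ⇒ p ≥ 1/5.

1/5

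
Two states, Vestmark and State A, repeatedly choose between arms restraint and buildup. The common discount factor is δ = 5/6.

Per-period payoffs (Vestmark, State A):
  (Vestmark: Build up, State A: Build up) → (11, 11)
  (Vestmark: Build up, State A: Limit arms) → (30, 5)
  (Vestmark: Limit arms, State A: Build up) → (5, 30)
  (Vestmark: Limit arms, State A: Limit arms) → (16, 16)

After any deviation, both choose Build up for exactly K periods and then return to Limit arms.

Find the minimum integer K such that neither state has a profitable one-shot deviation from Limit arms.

5

IC: δ(1−δ^K)/(1−δ) ≥ (30−16)/(16−11) = 14/5.
With δ = 5/6: need 1 − δ^K ≥ 14/5·(1−5/6)/(5/6), i.e. δ^K ≤ 0.4400.
Since (5/6)^4 = 0.4823 and (5/6)^5 = 0.4019, the smallest such K is 5.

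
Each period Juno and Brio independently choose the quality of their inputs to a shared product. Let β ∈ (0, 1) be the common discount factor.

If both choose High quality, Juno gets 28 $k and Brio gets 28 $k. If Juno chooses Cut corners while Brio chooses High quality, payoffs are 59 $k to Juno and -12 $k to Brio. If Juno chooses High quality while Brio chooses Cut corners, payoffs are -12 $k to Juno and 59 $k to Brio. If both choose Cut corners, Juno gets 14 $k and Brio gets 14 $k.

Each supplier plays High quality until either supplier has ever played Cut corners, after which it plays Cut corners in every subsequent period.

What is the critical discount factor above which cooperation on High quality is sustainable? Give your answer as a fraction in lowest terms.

One-period gain from deviating is 59 − 28 = 31. The loss is 28 − 14 = 14 in every subsequent period, with present value 14·β/(1−β).
Deviation is unprofitable when 14·β/(1−β) ≥ 31, i.e. β/(1−β) ≥ 31/14.
Equivalently β ≥ 31/(31+14) = 31/45.

31/45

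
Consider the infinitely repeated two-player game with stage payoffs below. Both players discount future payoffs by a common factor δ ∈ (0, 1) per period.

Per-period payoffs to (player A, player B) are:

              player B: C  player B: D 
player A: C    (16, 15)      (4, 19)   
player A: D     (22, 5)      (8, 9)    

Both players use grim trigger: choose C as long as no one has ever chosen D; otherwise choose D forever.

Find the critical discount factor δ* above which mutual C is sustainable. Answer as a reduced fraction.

For player A: deviation gain 22−16 = 6, per-period punishment loss 16−8 = 8. IC gives δ ≥ 6/14 = 3/7.
For player B: gain 4, loss 6 per period, so δ ≥ 4/10 = 2/5.
The tighter constraint is player A's, so cooperation needs δ ≥ 3/7.

3/7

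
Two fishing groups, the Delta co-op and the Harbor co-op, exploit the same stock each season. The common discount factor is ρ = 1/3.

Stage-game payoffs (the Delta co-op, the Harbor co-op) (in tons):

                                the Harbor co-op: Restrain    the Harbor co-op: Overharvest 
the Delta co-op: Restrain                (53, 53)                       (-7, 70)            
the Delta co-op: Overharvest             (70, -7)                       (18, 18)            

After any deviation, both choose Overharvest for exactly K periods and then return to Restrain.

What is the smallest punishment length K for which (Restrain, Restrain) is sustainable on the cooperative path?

No profitable deviation requires (53−18)(ρ+…+ρ^K) ≥ 70−53, i.e. ρ+…+ρ^K ≥ 17/35 ≈ 0.4857.
With ρ = 1/3, the partial sums are K=1: 0.3333, K=2: 0.4444, K=3: 0.4815, K=4: 0.4938.
K = 4 is the first length at which the sum reaches 0.4857.

4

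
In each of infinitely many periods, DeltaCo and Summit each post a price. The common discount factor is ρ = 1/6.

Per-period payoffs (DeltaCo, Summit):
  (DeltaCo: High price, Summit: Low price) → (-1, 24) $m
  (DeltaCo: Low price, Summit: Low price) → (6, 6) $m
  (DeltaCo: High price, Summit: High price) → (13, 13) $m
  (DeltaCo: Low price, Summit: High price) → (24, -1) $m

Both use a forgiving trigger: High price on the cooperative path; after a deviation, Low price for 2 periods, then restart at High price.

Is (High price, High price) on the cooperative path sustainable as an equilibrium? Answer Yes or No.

No

A one-shot deviation gives 24 now, then 6 for 2 periods, then back to 13.
Gain from deviating: (24−13) today; loss: (13−6) in each of the next 2 periods.
No-deviation condition: (13−6)(ρ+…+ρ^2) ≥ 24−13, i.e. ρ+…+ρ^2 ≥ 11/7.
At ρ = 1/6: ρ+…+ρ^2 = 0.1944 < 1.5714.
So cooperation is not sustainable.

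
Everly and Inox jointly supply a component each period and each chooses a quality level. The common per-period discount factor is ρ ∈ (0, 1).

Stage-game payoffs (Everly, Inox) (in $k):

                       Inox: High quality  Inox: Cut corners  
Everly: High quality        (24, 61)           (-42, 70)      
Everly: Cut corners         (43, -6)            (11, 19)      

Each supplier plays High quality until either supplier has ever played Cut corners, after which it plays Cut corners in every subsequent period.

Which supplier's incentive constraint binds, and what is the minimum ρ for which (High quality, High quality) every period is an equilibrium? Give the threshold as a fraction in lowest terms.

Everly; ρ ≥ 19/32

Everly's threshold: (43−24)/(43−11) = 19/32.
Inox's threshold: (70−61)/(70−19) = 3/17.
19/32 > 3/17, so Everly binds and ρ* = 19/32.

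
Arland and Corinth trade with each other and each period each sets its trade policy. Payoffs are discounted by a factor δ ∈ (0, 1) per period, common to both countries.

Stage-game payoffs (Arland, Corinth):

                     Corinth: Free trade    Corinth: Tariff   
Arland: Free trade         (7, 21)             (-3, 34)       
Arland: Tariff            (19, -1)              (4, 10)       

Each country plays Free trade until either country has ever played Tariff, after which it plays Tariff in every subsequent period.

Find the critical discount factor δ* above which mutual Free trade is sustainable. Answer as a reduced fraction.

Arland's threshold: (19−7)/(19−4) = 4/5.
Corinth's threshold: (34−21)/(34−10) = 13/24.
4/5 > 13/24, so Arland binds and δ* = 4/5.

4/5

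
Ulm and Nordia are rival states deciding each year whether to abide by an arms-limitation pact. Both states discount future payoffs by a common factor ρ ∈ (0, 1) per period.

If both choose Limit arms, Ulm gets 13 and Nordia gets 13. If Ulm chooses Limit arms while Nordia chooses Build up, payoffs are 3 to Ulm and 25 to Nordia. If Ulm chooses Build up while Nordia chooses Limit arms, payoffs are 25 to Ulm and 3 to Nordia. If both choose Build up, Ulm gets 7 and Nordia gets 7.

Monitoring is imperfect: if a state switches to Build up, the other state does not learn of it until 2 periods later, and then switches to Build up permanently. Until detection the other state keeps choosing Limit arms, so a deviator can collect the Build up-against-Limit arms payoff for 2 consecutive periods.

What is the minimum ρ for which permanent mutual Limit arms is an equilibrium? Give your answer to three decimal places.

0.816

A deviator earns 25 for 2 periods, then 7 forever; cooperating earns 13 forever. Multiplying the IC by (1−ρ):
13 ≥ 25(1−ρ^2) + 7ρ^2, so 18·ρ^2 ≥ 12 and ρ^2 ≥ 2/3.
ρ ≥ (2/3)^(1/2) ≈ 0.816.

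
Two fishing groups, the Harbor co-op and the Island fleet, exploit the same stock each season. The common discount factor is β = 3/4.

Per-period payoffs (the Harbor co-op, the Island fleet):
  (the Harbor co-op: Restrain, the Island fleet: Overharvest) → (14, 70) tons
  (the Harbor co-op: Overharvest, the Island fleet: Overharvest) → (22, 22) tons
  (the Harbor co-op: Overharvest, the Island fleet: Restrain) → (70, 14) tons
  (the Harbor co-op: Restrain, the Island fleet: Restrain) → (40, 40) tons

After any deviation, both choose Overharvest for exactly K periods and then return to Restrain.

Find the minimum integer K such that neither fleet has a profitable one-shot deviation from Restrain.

IC: β(1−β^K)/(1−β) ≥ (70−40)/(40−22) = 5/3.
With β = 3/4: need 1 − β^K ≥ 5/3·(1−3/4)/(3/4), i.e. β^K ≤ 0.4444.
Since (3/4)^2 = 0.5625 and (3/4)^3 = 0.4219, the smallest such K is 3.

3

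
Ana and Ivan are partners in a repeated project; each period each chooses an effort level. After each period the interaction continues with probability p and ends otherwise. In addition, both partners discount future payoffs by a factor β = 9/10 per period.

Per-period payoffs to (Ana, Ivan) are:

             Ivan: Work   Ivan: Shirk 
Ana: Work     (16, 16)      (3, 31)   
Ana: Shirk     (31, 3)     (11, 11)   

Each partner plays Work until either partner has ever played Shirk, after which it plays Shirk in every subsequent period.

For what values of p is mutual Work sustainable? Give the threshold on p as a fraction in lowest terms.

Expected continuation weight on next period's payoff is β·p = 9/10·p, which plays the role of the discount factor.
Cooperation requires 9/10·p ≥ (31−16)/(31−11) = 3/4, hence p ≥ 5/6.

5/6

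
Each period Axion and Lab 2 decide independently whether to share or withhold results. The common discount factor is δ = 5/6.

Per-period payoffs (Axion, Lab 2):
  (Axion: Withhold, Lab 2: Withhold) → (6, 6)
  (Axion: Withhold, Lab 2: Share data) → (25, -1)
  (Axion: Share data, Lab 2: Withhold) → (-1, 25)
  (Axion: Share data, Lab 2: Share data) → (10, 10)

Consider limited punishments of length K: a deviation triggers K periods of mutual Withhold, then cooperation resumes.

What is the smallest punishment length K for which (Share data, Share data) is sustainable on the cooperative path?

Need Σ_{k=1}^{K} δ^k ≥ (25−10)/(10−6) = 3.7500 at δ = 5/6.
At K = 7 the sum is 3.6046 < 3.7500; at K = 8 it is 3.8372 ≥ 3.7500.
So the minimum punishment length is K = 8.

8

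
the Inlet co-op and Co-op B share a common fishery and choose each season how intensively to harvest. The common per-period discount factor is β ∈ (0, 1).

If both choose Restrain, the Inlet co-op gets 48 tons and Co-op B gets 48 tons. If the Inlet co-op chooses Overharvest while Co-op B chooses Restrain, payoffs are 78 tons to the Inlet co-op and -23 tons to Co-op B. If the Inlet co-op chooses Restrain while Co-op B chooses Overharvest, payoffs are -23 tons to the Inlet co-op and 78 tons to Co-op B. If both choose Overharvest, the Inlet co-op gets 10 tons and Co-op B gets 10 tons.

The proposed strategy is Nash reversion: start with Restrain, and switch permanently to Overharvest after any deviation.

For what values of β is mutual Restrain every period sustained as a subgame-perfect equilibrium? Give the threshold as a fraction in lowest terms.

One-period gain from deviating is 78 − 48 = 30. The loss is 48 − 10 = 38 in every subsequent period, with present value 38·β/(1−β).
Deviation is unprofitable when 38·β/(1−β) ≥ 30, i.e. β/(1−β) ≥ 15/19.
Equivalently β ≥ 30/(30+38) = 15/34.

15/34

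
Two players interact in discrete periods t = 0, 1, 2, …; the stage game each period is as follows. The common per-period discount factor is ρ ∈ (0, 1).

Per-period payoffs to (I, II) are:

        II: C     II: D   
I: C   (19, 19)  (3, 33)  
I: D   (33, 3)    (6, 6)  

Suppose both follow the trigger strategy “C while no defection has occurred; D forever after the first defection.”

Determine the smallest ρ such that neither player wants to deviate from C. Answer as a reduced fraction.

Cooperation forever yields 19 each period: 19/(1−ρ).
Deviating yields 33 once, then 6 forever: 33 + 6ρ/(1−ρ).
No profitable deviation requires 19/(1−ρ) ≥ 33 + 6ρ/(1−ρ).
Multiplying by (1−ρ): 19 ≥ 33(1−ρ) + 6ρ = 33 − 27ρ.
So 27ρ ≥ 14, i.e. ρ ≥ 14/27.

14/27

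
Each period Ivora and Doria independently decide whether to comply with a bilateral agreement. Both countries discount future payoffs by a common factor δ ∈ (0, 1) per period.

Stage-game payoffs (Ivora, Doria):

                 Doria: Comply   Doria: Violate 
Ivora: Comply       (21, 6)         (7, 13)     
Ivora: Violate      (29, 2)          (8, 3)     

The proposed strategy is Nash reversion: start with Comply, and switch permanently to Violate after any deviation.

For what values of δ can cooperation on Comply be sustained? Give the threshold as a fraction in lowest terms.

Ivora's threshold: (29−21)/(29−8) = 8/21.
Doria's threshold: (13−6)/(13−3) = 7/10.
8/21 < 7/10, so Doria binds and δ* = 7/10.

7/10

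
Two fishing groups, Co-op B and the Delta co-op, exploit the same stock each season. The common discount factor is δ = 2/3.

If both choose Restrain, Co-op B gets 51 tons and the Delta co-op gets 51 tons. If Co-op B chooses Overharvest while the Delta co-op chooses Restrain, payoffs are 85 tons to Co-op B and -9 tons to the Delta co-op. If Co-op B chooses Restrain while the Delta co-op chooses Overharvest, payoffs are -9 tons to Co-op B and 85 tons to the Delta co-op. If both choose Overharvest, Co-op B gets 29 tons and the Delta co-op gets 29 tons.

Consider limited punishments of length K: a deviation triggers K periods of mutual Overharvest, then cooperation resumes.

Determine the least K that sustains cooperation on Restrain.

4

No profitable deviation requires (51−29)(δ+…+δ^K) ≥ 85−51, i.e. δ+…+δ^K ≥ 17/11 ≈ 1.5455.
With δ = 2/3, the partial sums are K=1: 0.6667, K=2: 1.1111, K=3: 1.4074, K=4: 1.6049.
K = 4 is the first length at which the sum reaches 1.5455.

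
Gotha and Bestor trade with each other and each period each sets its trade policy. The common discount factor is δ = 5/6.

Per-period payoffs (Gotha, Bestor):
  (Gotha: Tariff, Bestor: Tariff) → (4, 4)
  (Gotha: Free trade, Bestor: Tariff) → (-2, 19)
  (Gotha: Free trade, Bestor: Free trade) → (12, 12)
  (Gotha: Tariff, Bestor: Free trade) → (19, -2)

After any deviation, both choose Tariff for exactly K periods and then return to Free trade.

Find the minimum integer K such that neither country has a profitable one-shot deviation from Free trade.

2

Need Σ_{k=1}^{K} δ^k ≥ (19−12)/(12−4) = 0.8750 at δ = 5/6.
At K = 1 the sum is 0.8333 < 0.8750; at K = 2 it is 1.5278 ≥ 0.8750.
So the minimum punishment length is K = 2.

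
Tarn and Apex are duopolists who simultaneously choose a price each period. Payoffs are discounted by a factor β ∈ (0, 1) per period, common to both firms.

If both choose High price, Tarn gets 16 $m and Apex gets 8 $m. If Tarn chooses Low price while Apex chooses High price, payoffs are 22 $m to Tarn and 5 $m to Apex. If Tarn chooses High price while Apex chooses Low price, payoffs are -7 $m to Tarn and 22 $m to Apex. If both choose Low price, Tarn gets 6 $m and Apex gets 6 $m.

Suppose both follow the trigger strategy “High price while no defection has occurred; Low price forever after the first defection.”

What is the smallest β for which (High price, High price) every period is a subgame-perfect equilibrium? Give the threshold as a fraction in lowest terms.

For Tarn: deviation gain 22−16 = 6, per-period punishment loss 16−6 = 10. IC gives β ≥ 6/16 = 3/8.
For Apex: gain 14, loss 2 per period, so β ≥ 14/16 = 7/8.
The tighter constraint is Apex's, so cooperation needs β ≥ 7/8.

7/8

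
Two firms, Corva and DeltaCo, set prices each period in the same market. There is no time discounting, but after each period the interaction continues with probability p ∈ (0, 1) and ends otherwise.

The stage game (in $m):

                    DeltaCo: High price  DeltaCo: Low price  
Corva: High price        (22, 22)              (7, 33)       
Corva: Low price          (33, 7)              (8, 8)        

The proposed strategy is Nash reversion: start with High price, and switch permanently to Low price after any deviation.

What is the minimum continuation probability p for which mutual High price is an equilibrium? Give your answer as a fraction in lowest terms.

With no time discounting, the continuation probability p plays the role of the discount factor.
Grim-trigger IC: 22/(1−p) ≥ 33 + 8p/(1−p) ⇒ p ≥ (33−22)/(33−8) = 11/25.

11/25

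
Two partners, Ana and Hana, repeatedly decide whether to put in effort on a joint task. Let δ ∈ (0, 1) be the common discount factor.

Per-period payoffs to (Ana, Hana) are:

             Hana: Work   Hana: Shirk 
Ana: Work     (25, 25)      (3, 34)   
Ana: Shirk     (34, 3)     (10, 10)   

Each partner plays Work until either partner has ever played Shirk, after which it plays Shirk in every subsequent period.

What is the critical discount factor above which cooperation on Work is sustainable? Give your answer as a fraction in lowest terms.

Cooperation forever yields 25 each period: 25/(1−δ).
Deviating yields 34 once, then 10 forever: 34 + 10δ/(1−δ).
No profitable deviation requires 25/(1−δ) ≥ 34 + 10δ/(1−δ).
Multiplying by (1−δ): 25 ≥ 34(1−δ) + 10δ = 34 − 24δ.
So 24δ ≥ 9, i.e. δ ≥ 9/24 = 3/8.

3/8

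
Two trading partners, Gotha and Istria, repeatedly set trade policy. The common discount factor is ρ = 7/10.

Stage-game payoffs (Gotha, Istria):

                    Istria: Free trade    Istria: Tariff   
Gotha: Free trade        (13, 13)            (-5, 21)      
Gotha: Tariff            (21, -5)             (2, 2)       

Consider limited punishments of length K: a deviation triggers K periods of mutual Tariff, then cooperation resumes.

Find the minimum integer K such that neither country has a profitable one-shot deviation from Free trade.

IC: ρ(1−ρ^K)/(1−ρ) ≥ (21−13)/(13−2) = 8/11.
With ρ = 7/10: need 1 − ρ^K ≥ 8/11·(1−7/10)/(7/10), i.e. ρ^K ≤ 0.6883.
Since (7/10)^1 = 0.7000 and (7/10)^2 = 0.4900, the smallest such K is 2.

2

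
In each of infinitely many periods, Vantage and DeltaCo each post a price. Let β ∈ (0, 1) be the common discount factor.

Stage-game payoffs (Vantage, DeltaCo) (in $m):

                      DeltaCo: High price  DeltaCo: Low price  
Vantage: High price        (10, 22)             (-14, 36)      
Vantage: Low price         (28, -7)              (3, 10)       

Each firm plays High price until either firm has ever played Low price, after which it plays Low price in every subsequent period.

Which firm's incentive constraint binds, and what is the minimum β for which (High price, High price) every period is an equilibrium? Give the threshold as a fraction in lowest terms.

For Vantage: deviation gain 28−10 = 18, per-period punishment loss 10−3 = 7. IC gives β ≥ 18/25.
For DeltaCo: gain 14, loss 12 per period, so β ≥ 14/26 = 7/13.
The tighter constraint is Vantage's, so cooperation needs β ≥ 18/25.

Vantage; β ≥ 18/25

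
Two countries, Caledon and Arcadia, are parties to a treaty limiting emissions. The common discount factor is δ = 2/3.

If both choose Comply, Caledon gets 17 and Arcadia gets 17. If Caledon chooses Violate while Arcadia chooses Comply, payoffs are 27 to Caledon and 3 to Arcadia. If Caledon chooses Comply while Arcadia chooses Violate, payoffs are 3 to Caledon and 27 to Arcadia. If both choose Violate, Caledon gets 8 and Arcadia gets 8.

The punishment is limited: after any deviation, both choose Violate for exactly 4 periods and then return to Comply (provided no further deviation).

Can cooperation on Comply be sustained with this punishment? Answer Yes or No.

Comparing payoff streams over the 5 periods until play realigns: cooperate → 17(1+δ+…+δ^4); deviate → 27 + 8(δ+…+δ^4).
Cooperation is sustained iff (17−8)(δ+…+δ^4) ≥ 27−17.
δ+…+δ^4 = 2/3·(1−(2/3)^4)/(1−2/3) = 1.6049, and (27−17)/(17−8) = 1.1111.
1.6049 ≥ 1.1111, so cooperation is sustainable.

Yes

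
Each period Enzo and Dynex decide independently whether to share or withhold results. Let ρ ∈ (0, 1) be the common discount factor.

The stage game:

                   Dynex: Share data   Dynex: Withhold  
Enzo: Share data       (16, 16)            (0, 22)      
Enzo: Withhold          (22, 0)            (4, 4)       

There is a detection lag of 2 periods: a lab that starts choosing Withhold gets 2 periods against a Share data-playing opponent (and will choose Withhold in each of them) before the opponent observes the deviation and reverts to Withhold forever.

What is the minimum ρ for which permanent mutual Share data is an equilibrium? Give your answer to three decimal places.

A deviator earns 22 for 2 periods, then 4 forever; cooperating earns 16 forever. Multiplying the IC by (1−ρ):
16 ≥ 22(1−ρ^2) + 4ρ^2, so 18·ρ^2 ≥ 6 and ρ^2 ≥ 1/3.
ρ ≥ (1/3)^(1/2) ≈ 0.577.

0.577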